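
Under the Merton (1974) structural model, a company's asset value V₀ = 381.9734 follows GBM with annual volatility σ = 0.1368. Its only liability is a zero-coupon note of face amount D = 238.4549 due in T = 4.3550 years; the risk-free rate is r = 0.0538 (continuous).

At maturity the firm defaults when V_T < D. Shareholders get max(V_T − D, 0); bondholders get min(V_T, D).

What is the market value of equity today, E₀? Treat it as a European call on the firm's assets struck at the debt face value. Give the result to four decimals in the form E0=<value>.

E0=193.4922

d₁ = [ln(V₀/D) + (r + σ²/2)T] / (σ√T)
   = [ln(381.9734/238.4549) + (0.0538 + 0.5·0.1368²)·4.3550] / (0.1368·√4.3550)
   = [0.471171 + 0.275049] / 0.285483 = 2.613887
d₂ = d₁ − σ√T = 2.613887 − 0.285483 = 2.328404
N(d₁) = 0.995524,  N(d₂) = 0.990055,  e^(−rT) = 0.791125
E₀ = V₀·N(d₁) − D·e^(−rT)·N(d₂)
   = 381.9734·0.995524 − 238.4549·0.791125·0.990055 = 193.492188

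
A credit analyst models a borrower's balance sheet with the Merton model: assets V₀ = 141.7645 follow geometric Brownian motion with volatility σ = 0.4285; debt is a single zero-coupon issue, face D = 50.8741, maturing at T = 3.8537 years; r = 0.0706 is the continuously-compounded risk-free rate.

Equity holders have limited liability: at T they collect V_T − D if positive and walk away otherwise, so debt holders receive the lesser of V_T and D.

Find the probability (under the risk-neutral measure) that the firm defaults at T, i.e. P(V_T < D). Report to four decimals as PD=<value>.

PD=0.1311

d₁ = [ln(V₀/D) + (r + σ²/2)T] / (σ√T)
   = [ln(141.7645/50.8741) + (0.0706 + 0.5·0.4285²)·3.8537] / (0.4285·√3.8537)
   = [1.024813 + 0.625864] / 0.841182 = 1.962332
d₂ = d₁ − σ√T = 1.962332 − 0.841182 = 1.121151
risk-neutral PD = N(−d₂) = N(-1.121151) = 0.131112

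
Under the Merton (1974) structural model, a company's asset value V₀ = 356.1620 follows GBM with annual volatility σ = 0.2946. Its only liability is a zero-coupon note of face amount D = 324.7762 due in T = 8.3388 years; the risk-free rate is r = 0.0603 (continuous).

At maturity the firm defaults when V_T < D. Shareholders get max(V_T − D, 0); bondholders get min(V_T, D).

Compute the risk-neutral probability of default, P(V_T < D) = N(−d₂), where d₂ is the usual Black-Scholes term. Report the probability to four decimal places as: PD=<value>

PD=0.3920

d₁ = [ln(V₀/D) + (r + σ²/2)T] / (σ√T)
   = [ln(356.1620/324.7762) + (0.0603 + 0.5·0.2946²)·8.3388] / (0.2946·√8.3388)
   = [0.092249 + 0.864688] / 0.850716 = 1.124862
d₂ = d₁ − σ√T = 1.124862 − 0.850716 = 0.274146
risk-neutral PD = N(−d₂) = N(-0.274146) = 0.391986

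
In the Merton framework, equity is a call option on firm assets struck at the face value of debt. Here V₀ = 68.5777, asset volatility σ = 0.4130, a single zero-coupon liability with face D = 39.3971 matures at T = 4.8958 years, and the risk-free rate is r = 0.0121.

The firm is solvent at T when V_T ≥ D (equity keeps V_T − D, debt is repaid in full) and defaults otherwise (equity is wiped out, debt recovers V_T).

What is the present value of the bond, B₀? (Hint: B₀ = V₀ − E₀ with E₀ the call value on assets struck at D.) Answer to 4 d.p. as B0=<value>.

B0=30.6058

d₁ = [ln(V₀/D) + (r + σ²/2)T] / (σ√T)
   = [ln(68.5777/39.3971) + (0.0121 + 0.5·0.4130²)·4.8958] / (0.4130·√4.8958)
   = [0.554275 + 0.476775] / 0.913823 = 1.128283
d₂ = d₁ − σ√T = 1.128283 − 0.913823 = 0.214460
N(d₁) = 0.870400,  N(d₂) = 0.584906,  e^(−rT) = 0.942481
E₀ = V₀·N(d₁) − D·e^(−rT)·N(d₂)
   = 68.5777·0.870400 − 39.3971·0.942481·0.584906 = 37.971854
B₀ = V₀ − E₀ = 68.5777 − 37.971854 = 30.605846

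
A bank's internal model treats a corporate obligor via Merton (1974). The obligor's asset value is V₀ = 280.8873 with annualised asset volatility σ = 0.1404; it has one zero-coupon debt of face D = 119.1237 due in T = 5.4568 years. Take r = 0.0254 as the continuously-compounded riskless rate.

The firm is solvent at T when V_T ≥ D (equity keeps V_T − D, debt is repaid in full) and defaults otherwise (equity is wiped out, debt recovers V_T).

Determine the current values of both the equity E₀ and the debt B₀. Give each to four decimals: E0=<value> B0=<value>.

E0=177.1998 B0=103.6875

d₁ = [ln(V₀/D) + (r + σ²/2)T] / (σ√T)
   = [ln(280.8873/119.1237) + (0.0254 + 0.5·0.1404²)·5.4568] / (0.1404·√5.4568)
   = [0.857791 + 0.192385] / 0.327972 = 3.202036
d₂ = d₁ − σ√T = 3.202036 − 0.327972 = 2.874064
N(d₁) = 0.999318,  N(d₂) = 0.997974,  e^(−rT) = 0.870574
E₀ = V₀·N(d₁) − D·e^(−rT)·N(d₂)
   = 280.8873·0.999318 − 119.1237·0.870574·0.997974 = 177.199798
B₀ = V₀ − E₀ = 280.8873 − 177.199798 = 103.687502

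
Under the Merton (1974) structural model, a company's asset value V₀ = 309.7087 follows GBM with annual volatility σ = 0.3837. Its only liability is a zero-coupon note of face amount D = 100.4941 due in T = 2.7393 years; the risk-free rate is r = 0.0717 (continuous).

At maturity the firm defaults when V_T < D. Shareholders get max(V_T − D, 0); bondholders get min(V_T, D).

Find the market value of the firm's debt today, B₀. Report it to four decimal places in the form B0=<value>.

d₁ = [ln(V₀/D) + (r + σ²/2)T] / (σ√T)
   = [ln(309.7087/100.4941) + (0.0717 + 0.5·0.3837²)·2.7393] / (0.3837·√2.7393)
   = [1.125533 + 0.398055] / 0.635055 = 2.399143
d₂ = d₁ − σ√T = 2.399143 − 0.635055 = 1.764088
N(d₁) = 0.991783,  N(d₂) = 0.961141,  e^(−rT) = 0.821677
E₀ = V₀·N(d₁) − D·e^(−rT)·N(d₂)
   = 309.7087·0.991783 − 100.4941·0.821677·0.961141 = 227.798903
B₀ = V₀ − E₀ = 309.7087 − 227.798903 = 81.909797

B0=81.9098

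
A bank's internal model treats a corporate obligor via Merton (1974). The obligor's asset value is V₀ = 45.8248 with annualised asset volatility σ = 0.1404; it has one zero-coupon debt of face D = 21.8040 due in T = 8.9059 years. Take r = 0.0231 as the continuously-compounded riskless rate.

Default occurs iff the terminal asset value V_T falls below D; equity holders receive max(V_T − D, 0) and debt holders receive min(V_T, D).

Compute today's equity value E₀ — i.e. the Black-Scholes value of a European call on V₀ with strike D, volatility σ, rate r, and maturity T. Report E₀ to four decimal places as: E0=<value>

d₁ = [ln(V₀/D) + (r + σ²/2)T] / (σ√T)
   = [ln(45.8248/21.8040) + (0.0231 + 0.5·0.1404²)·8.9059] / (0.1404·√8.9059)
   = [0.742732 + 0.293504] / 0.418992 = 2.473161
d₂ = d₁ − σ√T = 2.473161 − 0.418992 = 2.054169
N(d₁) = 0.993304,  N(d₂) = 0.980020,  e^(−rT) = 0.814056
E₀ = V₀·N(d₁) − D·e^(−rT)·N(d₂)
   = 45.8248·0.993304 − 21.8040·0.814056·0.980020 = 28.122907

E0=28.1229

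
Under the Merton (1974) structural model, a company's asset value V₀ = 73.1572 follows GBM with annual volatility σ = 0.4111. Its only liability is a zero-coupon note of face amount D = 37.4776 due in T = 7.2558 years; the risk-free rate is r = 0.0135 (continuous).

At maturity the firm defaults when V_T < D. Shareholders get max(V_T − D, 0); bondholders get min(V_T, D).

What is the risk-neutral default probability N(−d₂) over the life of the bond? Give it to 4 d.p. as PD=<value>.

d₁ = [ln(V₀/D) + (r + σ²/2)T] / (σ√T)
   = [ln(73.1572/37.4776) + (0.0135 + 0.5·0.4111²)·7.2558] / (0.4111·√7.2558)
   = [0.668867 + 0.711080] / 1.107363 = 1.246156
d₂ = d₁ − σ√T = 1.246156 − 1.107363 = 0.138792
risk-neutral PD = N(−d₂) = N(-0.138792) = 0.444807

PD=0.4448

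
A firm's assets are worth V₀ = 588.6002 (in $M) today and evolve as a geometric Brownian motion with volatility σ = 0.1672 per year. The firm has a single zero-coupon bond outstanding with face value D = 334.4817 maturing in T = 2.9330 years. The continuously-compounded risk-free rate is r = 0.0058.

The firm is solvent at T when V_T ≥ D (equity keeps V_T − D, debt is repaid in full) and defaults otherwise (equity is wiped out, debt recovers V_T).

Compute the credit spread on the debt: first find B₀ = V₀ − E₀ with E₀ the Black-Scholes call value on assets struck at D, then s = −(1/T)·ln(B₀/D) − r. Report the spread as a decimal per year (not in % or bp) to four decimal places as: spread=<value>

spread=0.0010

d₁ = [ln(V₀/D) + (r + σ²/2)T] / (σ√T)
   = [ln(588.6002/334.4817) + (0.0058 + 0.5·0.1672²)·2.9330] / (0.1672·√2.9330)
   = [0.565165 + 0.058009] / 0.286347 = 2.176290
d₂ = d₁ − σ√T = 2.176290 − 0.286347 = 1.889943
N(d₁) = 0.985233,  N(d₂) = 0.970617,  e^(−rT) = 0.983132
E₀ = V₀·N(d₁) − D·e^(−rT)·N(d₂)
   = 588.6002·0.985233 − 334.4817·0.983132·0.970617 = 260.730869
B₀ = V₀ − E₀ = 588.6002 − 260.730869 = 327.869331
spread = −(1/T)·ln(B₀/D) − r = −(1/2.9330)·ln(327.869331/334.4817) − 0.0058 = 0.00100771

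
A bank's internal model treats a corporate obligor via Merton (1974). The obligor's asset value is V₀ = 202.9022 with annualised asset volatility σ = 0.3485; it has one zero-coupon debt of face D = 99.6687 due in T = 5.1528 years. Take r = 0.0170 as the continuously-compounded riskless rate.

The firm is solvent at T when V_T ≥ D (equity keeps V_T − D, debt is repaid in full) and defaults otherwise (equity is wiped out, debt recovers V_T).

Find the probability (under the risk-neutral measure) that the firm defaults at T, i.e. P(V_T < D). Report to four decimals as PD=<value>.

d₁ = [ln(V₀/D) + (r + σ²/2)T] / (σ√T)
   = [ln(202.9022/99.6687) + (0.0170 + 0.5·0.3485²)·5.1528] / (0.3485·√5.1528)
   = [0.710872 + 0.400507] / 0.791087 = 1.404876
d₂ = d₁ − σ√T = 1.404876 − 0.791087 = 0.613789
risk-neutral PD = N(−d₂) = N(-0.613789) = 0.269677

PD=0.2697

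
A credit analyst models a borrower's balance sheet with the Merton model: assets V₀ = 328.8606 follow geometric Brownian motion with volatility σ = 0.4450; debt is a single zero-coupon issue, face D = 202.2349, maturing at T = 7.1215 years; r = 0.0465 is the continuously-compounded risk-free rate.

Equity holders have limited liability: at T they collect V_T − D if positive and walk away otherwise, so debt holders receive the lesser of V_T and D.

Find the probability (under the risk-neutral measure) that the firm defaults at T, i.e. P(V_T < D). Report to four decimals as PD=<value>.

d₁ = [ln(V₀/D) + (r + σ²/2)T] / (σ√T)
   = [ln(328.8606/202.2349) + (0.0465 + 0.5·0.4450²)·7.1215] / (0.4450·√7.1215)
   = [0.486204 + 1.036267] / 1.187533 = 1.282045
d₂ = d₁ − σ√T = 1.282045 − 1.187533 = 0.094512
risk-neutral PD = N(−d₂) = N(-0.094512) = 0.462351

PD=0.4624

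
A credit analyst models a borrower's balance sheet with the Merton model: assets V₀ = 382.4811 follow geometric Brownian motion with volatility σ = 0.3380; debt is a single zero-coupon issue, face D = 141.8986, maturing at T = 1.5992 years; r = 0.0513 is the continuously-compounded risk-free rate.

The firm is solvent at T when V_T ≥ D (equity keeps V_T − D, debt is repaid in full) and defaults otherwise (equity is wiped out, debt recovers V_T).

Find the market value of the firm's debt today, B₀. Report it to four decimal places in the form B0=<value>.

B0=130.5409

d₁ = [ln(V₀/D) + (r + σ²/2)T] / (σ√T)
   = [ln(382.4811/141.8986) + (0.0513 + 0.5·0.3380²)·1.5992] / (0.3380·√1.5992)
   = [0.991567 + 0.173388] / 0.427433 = 2.725468
d₂ = d₁ − σ√T = 2.725468 − 0.427433 = 2.298035
N(d₁) = 0.996789,  N(d₂) = 0.989220,  e^(−rT) = 0.921236
E₀ = V₀·N(d₁) − D·e^(−rT)·N(d₂)
   = 382.4811·0.996789 − 141.8986·0.921236·0.989220 = 251.940200
B₀ = V₀ − E₀ = 382.4811 − 251.940200 = 130.540900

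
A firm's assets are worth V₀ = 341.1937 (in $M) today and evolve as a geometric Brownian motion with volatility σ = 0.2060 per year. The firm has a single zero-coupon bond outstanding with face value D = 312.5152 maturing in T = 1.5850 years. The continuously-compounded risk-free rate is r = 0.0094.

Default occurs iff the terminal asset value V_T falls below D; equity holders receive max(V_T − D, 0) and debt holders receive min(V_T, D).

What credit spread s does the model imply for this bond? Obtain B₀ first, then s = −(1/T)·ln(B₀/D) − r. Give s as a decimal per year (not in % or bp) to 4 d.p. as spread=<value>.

spread=0.0411

d₁ = [ln(V₀/D) + (r + σ²/2)T] / (σ√T)
   = [ln(341.1937/312.5152) + (0.0094 + 0.5·0.2060²)·1.5850] / (0.2060·√1.5850)
   = [0.087797 + 0.048530] / 0.259347 = 0.525653
d₂ = d₁ − σ√T = 0.525653 − 0.259347 = 0.266306
N(d₁) = 0.700435,  N(d₂) = 0.604998,  e^(−rT) = 0.985211
E₀ = V₀·N(d₁) − D·e^(−rT)·N(d₂)
   = 341.1937·0.700435 − 312.5152·0.985211·0.604998 = 52.709118
B₀ = V₀ − E₀ = 341.1937 − 52.709118 = 288.484582
spread = −(1/T)·ln(B₀/D) − r = −(1/1.5850)·ln(288.484582/312.5152) − 0.0094 = 0.04108042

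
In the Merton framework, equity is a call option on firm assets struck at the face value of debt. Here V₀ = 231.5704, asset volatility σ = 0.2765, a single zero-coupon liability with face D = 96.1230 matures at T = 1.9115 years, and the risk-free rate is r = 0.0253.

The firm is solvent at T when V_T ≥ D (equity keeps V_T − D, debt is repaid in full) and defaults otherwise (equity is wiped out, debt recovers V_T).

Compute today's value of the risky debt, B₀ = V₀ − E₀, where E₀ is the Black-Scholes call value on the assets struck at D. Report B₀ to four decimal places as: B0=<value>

d₁ = [ln(V₀/D) + (r + σ²/2)T] / (σ√T)
   = [ln(231.5704/96.1230) + (0.0253 + 0.5·0.2765²)·1.9115] / (0.2765·√1.9115)
   = [0.879255 + 0.121430] / 0.382281 = 2.617673
d₂ = d₁ − σ√T = 2.617673 − 0.382281 = 2.235392
N(d₁) = 0.995573,  N(d₂) = 0.987304,  e^(−rT) = 0.952790
E₀ = V₀·N(d₁) − D·e^(−rT)·N(d₂)
   = 231.5704·0.995573 − 96.1230·0.952790·0.987304 = 140.123065
B₀ = V₀ − E₀ = 231.5704 − 140.123065 = 91.447335

B0=91.4473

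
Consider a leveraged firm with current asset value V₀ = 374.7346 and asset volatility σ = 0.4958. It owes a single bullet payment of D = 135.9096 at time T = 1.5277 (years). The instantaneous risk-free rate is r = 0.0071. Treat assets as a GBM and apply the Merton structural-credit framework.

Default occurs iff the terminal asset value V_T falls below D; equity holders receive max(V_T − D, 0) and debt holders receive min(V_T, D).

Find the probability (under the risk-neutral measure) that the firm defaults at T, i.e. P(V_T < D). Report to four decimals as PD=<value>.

PD=0.0859

d₁ = [ln(V₀/D) + (r + σ²/2)T] / (σ√T)
   = [ln(374.7346/135.9096) + (0.0071 + 0.5·0.4958²)·1.5277] / (0.4958·√1.5277)
   = [1.014228 + 0.198614] / 0.612810 = 1.979151
d₂ = d₁ − σ√T = 1.979151 − 0.612810 = 1.366341
risk-neutral PD = N(−d₂) = N(-1.366341) = 0.085916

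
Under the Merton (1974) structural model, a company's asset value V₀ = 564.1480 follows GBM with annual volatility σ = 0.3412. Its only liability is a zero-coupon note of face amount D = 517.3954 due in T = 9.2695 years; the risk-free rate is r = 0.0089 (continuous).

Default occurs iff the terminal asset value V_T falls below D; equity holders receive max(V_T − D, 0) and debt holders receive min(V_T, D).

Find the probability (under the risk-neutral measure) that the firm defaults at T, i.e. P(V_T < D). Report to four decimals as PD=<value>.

d₁ = [ln(V₀/D) + (r + σ²/2)T] / (σ√T)
   = [ln(564.1480/517.3954) + (0.0089 + 0.5·0.3412²)·9.2695] / (0.3412·√9.2695)
   = [0.086509 + 0.622064] / 1.038813 = 0.682100
d₂ = d₁ − σ√T = 0.682100 − 1.038813 = -0.356713
risk-neutral PD = N(−d₂) = N(0.356713) = 0.639347

PD=0.6393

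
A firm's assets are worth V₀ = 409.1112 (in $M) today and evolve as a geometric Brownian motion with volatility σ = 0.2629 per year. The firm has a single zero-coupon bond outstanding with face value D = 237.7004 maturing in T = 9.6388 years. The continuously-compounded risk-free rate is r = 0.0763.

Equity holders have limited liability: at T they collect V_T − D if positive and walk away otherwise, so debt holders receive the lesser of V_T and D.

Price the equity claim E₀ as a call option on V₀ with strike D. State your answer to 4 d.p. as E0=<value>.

d₁ = [ln(V₀/D) + (r + σ²/2)T] / (σ√T)
   = [ln(409.1112/237.7004) + (0.0763 + 0.5·0.2629²)·9.6388] / (0.2629·√9.6388)
   = [0.542976 + 1.068540] / 0.816210 = 1.974388
d₂ = d₁ − σ√T = 1.974388 − 0.816210 = 1.158178
N(d₁) = 0.975831,  N(d₂) = 0.876604,  e^(−rT) = 0.479294
E₀ = V₀·N(d₁) − D·e^(−rT)·N(d₂)
   = 409.1112·0.975831 − 237.7004·0.479294·0.876604 = 299.353303

E0=299.3533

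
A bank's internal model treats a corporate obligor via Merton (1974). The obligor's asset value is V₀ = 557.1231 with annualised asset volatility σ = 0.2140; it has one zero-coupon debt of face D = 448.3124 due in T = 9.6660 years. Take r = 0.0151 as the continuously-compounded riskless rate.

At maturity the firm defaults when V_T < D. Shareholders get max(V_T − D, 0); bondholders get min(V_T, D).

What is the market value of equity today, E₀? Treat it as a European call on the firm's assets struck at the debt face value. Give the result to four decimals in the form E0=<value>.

E0=224.9461

d₁ = [ln(V₀/D) + (r + σ²/2)T] / (σ√T)
   = [ln(557.1231/448.3124) + (0.0151 + 0.5·0.2140²)·9.6660] / (0.2140·√9.6660)
   = [0.217296 + 0.367289] / 0.665330 = 0.878638
d₂ = d₁ − σ√T = 0.878638 − 0.665330 = 0.213308
N(d₁) = 0.810201,  N(d₂) = 0.584457,  e^(−rT) = 0.864195
E₀ = V₀·N(d₁) − D·e^(−rT)·N(d₂)
   = 557.1231·0.810201 − 448.3124·0.864195·0.584457 = 224.946124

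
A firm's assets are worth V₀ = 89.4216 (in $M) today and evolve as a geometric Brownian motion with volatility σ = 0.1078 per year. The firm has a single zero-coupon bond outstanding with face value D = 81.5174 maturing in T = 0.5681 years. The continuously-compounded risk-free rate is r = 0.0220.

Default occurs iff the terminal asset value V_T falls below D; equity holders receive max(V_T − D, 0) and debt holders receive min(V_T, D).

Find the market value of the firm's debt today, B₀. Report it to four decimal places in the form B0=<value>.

d₁ = [ln(V₀/D) + (r + σ²/2)T] / (σ√T)
   = [ln(89.4216/81.5174) + (0.0220 + 0.5·0.1078²)·0.5681] / (0.1078·√0.5681)
   = [0.092546 + 0.015799] / 0.081251 = 1.333451
d₂ = d₁ − σ√T = 1.333451 − 0.081251 = 1.252200
N(d₁) = 0.908808,  N(d₂) = 0.894751,  e^(−rT) = 0.987580
E₀ = V₀·N(d₁) − D·e^(−rT)·N(d₂)
   = 89.4216·0.908808 − 81.5174·0.987580·0.894751 = 9.235181
B₀ = V₀ − E₀ = 89.4216 − 9.235181 = 80.186419

B0=80.1864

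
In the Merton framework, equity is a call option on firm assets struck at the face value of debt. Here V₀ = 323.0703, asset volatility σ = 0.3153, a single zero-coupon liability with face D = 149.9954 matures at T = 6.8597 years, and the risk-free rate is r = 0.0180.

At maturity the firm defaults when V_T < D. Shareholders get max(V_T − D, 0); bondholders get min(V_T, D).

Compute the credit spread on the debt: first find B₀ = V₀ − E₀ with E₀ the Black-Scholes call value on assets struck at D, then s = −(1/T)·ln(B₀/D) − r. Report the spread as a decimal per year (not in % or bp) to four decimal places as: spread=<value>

spread=0.0133

d₁ = [ln(V₀/D) + (r + σ²/2)T] / (σ√T)
   = [ln(323.0703/149.9954) + (0.0180 + 0.5·0.3153²)·6.8597] / (0.3153·√6.8597)
   = [0.767265 + 0.464450] / 0.825803 = 1.491536
d₂ = d₁ − σ√T = 1.491536 − 0.825803 = 0.665733
N(d₁) = 0.932090,  N(d₂) = 0.747209,  e^(−rT) = 0.883844
E₀ = V₀·N(d₁) − D·e^(−rT)·N(d₂)
   = 323.0703·0.932090 − 149.9954·0.883844·0.747209 = 202.071053
B₀ = V₀ − E₀ = 323.0703 − 202.071053 = 120.999247
spread = −(1/T)·ln(B₀/D) − r = −(1/6.8597)·ln(120.999247/149.9954) − 0.0180 = 0.01331628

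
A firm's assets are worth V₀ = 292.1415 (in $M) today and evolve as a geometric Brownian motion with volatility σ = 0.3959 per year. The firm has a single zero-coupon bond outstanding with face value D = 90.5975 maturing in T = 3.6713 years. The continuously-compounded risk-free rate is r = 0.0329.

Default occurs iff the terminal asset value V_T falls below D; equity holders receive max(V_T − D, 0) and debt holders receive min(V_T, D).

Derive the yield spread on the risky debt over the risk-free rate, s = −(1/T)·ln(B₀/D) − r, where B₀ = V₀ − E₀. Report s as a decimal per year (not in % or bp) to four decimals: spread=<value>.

d₁ = [ln(V₀/D) + (r + σ²/2)T] / (σ√T)
   = [ln(292.1415/90.5975) + (0.0329 + 0.5·0.3959²)·3.6713] / (0.3959·√3.6713)
   = [1.170812 + 0.408500] / 0.758570 = 2.081960
d₂ = d₁ − σ√T = 2.081960 − 0.758570 = 1.323390
N(d₁) = 0.981327,  N(d₂) = 0.907147,  e^(−rT) = 0.886224
E₀ = V₀·N(d₁) − D·e^(−rT)·N(d₂)
   = 292.1415·0.981327 − 90.5975·0.886224·0.907147 = 213.851783
B₀ = V₀ − E₀ = 292.1415 − 213.851783 = 78.289717
spread = −(1/T)·ln(B₀/D) − r = −(1/3.6713)·ln(78.289717/90.5975) − 0.0329 = 0.00687075

spread=0.0069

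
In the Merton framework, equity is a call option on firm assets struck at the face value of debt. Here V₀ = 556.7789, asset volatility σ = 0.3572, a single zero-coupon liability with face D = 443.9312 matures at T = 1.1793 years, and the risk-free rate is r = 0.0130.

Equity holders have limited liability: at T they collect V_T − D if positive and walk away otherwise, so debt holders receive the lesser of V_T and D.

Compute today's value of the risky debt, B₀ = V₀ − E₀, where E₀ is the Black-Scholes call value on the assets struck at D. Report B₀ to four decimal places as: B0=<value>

B0=406.4255

d₁ = [ln(V₀/D) + (r + σ²/2)T] / (σ√T)
   = [ln(556.7789/443.9312) + (0.0130 + 0.5·0.3572²)·1.1793] / (0.3572·√1.1793)
   = [0.226499 + 0.090565] / 0.387903 = 0.817379
d₂ = d₁ − σ√T = 0.817379 − 0.387903 = 0.429475
N(d₁) = 0.793144,  N(d₂) = 0.666211,  e^(−rT) = 0.984786
E₀ = V₀·N(d₁) − D·e^(−rT)·N(d₂)
   = 556.7789·0.793144 − 443.9312·0.984786·0.666211 = 150.353409
B₀ = V₀ − E₀ = 556.7789 − 150.353409 = 406.425491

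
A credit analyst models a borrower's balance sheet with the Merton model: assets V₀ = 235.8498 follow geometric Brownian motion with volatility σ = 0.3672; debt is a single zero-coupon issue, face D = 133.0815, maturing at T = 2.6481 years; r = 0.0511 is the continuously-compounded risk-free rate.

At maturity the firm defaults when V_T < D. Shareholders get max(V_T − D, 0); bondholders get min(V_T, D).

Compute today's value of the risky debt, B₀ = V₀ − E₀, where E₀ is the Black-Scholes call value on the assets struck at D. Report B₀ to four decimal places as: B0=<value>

B0=110.6732

d₁ = [ln(V₀/D) + (r + σ²/2)T] / (σ√T)
   = [ln(235.8498/133.0815) + (0.0511 + 0.5·0.3672²)·2.6481] / (0.3672·√2.6481)
   = [0.572233 + 0.313847] / 0.597544 = 1.482871
d₂ = d₁ − σ√T = 1.482871 − 0.597544 = 0.885327
N(d₁) = 0.930946,  N(d₂) = 0.812010,  e^(−rT) = 0.873438
E₀ = V₀·N(d₁) − D·e^(−rT)·N(d₂)
   = 235.8498·0.930946 − 133.0815·0.873438·0.812010 = 125.176567
B₀ = V₀ − E₀ = 235.8498 − 125.176567 = 110.673233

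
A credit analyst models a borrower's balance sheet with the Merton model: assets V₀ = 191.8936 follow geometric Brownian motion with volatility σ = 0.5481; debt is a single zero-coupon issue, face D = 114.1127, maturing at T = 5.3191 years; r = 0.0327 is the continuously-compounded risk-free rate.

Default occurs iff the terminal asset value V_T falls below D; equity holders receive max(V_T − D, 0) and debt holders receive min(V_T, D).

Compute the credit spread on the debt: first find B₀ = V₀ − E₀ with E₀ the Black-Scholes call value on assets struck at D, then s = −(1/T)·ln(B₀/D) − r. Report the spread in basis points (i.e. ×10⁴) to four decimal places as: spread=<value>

spread=658.1865

d₁ = [ln(V₀/D) + (r + σ²/2)T] / (σ√T)
   = [ln(191.8936/114.1127) + (0.0327 + 0.5·0.5481²)·5.3191] / (0.5481·√5.3191)
   = [0.519754 + 0.972900] / 1.264093 = 1.180811
d₂ = d₁ − σ√T = 1.180811 − 1.264093 = -0.083282
N(d₁) = 0.881161,  N(d₂) = 0.466814,  e^(−rT) = 0.840352
E₀ = V₀·N(d₁) − D·e^(−rT)·N(d₂)
   = 191.8936·0.881161 − 114.1127·0.840352·0.466814 = 124.324146
B₀ = V₀ − E₀ = 191.8936 − 124.324146 = 67.569454
spread = −(1/T)·ln(B₀/D) − r = −(1/5.3191)·ln(67.569454/114.1127) − 0.0327 = 0.06581865
in basis points: 0.06581865 × 10⁴ = 658.1865 bp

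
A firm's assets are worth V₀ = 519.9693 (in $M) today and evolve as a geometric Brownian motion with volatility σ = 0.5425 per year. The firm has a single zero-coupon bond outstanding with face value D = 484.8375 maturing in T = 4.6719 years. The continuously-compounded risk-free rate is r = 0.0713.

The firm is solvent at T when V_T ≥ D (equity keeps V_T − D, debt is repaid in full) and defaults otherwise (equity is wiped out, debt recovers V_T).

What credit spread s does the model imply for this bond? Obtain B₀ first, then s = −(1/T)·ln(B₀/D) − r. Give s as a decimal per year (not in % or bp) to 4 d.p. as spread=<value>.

d₁ = [ln(V₀/D) + (r + σ²/2)T] / (σ√T)
   = [ln(519.9693/484.8375) + (0.0713 + 0.5·0.5425²)·4.6719] / (0.5425·√4.6719)
   = [0.069956 + 1.020591] / 1.172591 = 0.930032
d₂ = d₁ − σ√T = 0.930032 − 1.172591 = -0.242559
N(d₁) = 0.823823,  N(d₂) = 0.404174,  e^(−rT) = 0.716694
E₀ = V₀·N(d₁) − D·e^(−rT)·N(d₂)
   = 519.9693·0.823823 − 484.8375·0.716694·0.404174 = 287.920274
B₀ = V₀ − E₀ = 519.9693 − 287.920274 = 232.049026
spread = −(1/T)·ln(B₀/D) − r = −(1/4.6719)·ln(232.049026/484.8375) − 0.0713 = 0.08642279

spread=0.0864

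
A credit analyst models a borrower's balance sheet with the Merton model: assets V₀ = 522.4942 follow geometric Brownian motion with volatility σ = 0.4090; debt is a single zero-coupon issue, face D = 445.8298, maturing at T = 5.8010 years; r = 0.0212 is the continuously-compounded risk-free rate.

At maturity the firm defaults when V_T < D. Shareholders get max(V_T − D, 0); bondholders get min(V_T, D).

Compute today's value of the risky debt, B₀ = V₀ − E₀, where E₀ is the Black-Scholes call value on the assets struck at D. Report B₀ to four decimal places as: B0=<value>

d₁ = [ln(V₀/D) + (r + σ²/2)T] / (σ√T)
   = [ln(522.4942/445.8298) + (0.0212 + 0.5·0.4090²)·5.8010] / (0.4090·√5.8010)
   = [0.158677 + 0.608180] / 0.985087 = 0.778465
d₂ = d₁ − σ√T = 0.778465 − 0.985087 = -0.206622
N(d₁) = 0.781853,  N(d₂) = 0.418153,  e^(−rT) = 0.884280
E₀ = V₀·N(d₁) − D·e^(−rT)·N(d₂)
   = 522.4942·0.781853 − 445.8298·0.884280·0.418153 = 243.661636
B₀ = V₀ − E₀ = 522.4942 − 243.661636 = 278.832564

B0=278.8326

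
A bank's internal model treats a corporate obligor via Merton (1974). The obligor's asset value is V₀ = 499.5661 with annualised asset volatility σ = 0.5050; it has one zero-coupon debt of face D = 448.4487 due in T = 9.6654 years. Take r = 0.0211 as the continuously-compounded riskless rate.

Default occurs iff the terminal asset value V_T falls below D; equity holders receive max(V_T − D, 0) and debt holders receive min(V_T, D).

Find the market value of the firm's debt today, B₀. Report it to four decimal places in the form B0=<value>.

B0=183.2193

d₁ = [ln(V₀/D) + (r + σ²/2)T] / (σ√T)
   = [ln(499.5661/448.4487) + (0.0211 + 0.5·0.5050²)·9.6654] / (0.5050·√9.6654)
   = [0.107946 + 1.436399] / 1.570006 = 0.983655
d₂ = d₁ − σ√T = 0.983655 − 1.570006 = -0.586350
N(d₁) = 0.837358,  N(d₂) = 0.278820,  e^(−rT) = 0.815511
E₀ = V₀·N(d₁) − D·e^(−rT)·N(d₂)
   = 499.5661·0.837358 − 448.4487·0.815511·0.278820 = 316.346773
B₀ = V₀ − E₀ = 499.5661 − 316.346773 = 183.219327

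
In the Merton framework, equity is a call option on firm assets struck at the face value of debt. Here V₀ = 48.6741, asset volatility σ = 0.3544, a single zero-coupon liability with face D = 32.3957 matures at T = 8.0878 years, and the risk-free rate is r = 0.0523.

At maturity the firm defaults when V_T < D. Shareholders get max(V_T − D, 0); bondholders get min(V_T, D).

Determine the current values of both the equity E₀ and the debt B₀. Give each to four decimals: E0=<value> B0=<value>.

d₁ = [ln(V₀/D) + (r + σ²/2)T] / (σ√T)
   = [ln(48.6741/32.3957) + (0.0523 + 0.5·0.3544²)·8.0878] / (0.3544·√8.0878)
   = [0.407121 + 0.930903] / 1.007880 = 1.327563
d₂ = d₁ − σ√T = 1.327563 − 1.007880 = 0.319683
N(d₁) = 0.907839,  N(d₂) = 0.625396,  e^(−rT) = 0.655084
E₀ = V₀·N(d₁) − D·e^(−rT)·N(d₂)
   = 48.6741·0.907839 − 32.3957·0.655084·0.625396 = 30.916150
B₀ = V₀ − E₀ = 48.6741 − 30.916150 = 17.757950

E0=30.9161 B0=17.7580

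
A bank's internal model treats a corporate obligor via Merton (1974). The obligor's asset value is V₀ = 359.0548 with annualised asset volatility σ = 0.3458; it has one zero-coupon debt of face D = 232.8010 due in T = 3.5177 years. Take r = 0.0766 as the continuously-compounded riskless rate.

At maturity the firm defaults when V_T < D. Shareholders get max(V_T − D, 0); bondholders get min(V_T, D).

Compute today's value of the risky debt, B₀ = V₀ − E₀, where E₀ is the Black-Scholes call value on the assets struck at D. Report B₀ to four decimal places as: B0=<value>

B0=166.5869

d₁ = [ln(V₀/D) + (r + σ²/2)T] / (σ√T)
   = [ln(359.0548/232.8010) + (0.0766 + 0.5·0.3458²)·3.5177] / (0.3458·√3.5177)
   = [0.433291 + 0.479775] / 0.648566 = 1.407822
d₂ = d₁ − σ√T = 1.407822 − 0.648566 = 0.759256
N(d₁) = 0.920408,  N(d₂) = 0.776150,  e^(−rT) = 0.763795
E₀ = V₀·N(d₁) − D·e^(−rT)·N(d₂)
   = 359.0548·0.920408 − 232.8010·0.763795·0.776150 = 192.467941
B₀ = V₀ − E₀ = 359.0548 − 192.467941 = 166.586859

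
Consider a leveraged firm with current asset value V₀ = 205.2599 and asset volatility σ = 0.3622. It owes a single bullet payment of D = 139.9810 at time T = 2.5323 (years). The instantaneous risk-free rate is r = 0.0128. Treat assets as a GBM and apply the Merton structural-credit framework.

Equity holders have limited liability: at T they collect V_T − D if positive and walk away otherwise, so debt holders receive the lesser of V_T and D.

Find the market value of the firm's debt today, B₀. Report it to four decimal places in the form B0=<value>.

B0=122.5583

d₁ = [ln(V₀/D) + (r + σ²/2)T] / (σ√T)
   = [ln(205.2599/139.9810) + (0.0128 + 0.5·0.3622²)·2.5323] / (0.3622·√2.5323)
   = [0.382770 + 0.198518] / 0.576376 = 1.008523
d₂ = d₁ − σ√T = 1.008523 − 0.576376 = 0.432147
N(d₁) = 0.843398,  N(d₂) = 0.667183,  e^(−rT) = 0.968106
E₀ = V₀·N(d₁) − D·e^(−rT)·N(d₂)
   = 205.2599·0.843398 − 139.9810·0.968106·0.667183 = 82.701601
B₀ = V₀ − E₀ = 205.2599 − 82.701601 = 122.558299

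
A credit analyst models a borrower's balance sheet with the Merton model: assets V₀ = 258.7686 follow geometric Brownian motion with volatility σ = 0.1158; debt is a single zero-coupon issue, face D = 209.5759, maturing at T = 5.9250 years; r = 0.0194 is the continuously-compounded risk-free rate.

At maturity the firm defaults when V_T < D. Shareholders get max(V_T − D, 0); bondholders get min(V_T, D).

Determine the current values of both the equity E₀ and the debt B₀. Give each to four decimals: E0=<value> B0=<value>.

E0=75.7284 B0=183.0402

d₁ = [ln(V₀/D) + (r + σ²/2)T] / (σ√T)
   = [ln(258.7686/209.5759) + (0.0194 + 0.5·0.1158²)·5.9250] / (0.1158·√5.9250)
   = [0.210848 + 0.154671] / 0.281873 = 1.296754
d₂ = d₁ − σ√T = 1.296754 − 0.281873 = 1.014881
N(d₁) = 0.902642,  N(d₂) = 0.844919,  e^(−rT) = 0.891415
E₀ = V₀·N(d₁) − D·e^(−rT)·N(d₂)
   = 258.7686·0.902642 − 209.5759·0.891415·0.844919 = 75.728419
B₀ = V₀ − E₀ = 258.7686 − 75.728419 = 183.040181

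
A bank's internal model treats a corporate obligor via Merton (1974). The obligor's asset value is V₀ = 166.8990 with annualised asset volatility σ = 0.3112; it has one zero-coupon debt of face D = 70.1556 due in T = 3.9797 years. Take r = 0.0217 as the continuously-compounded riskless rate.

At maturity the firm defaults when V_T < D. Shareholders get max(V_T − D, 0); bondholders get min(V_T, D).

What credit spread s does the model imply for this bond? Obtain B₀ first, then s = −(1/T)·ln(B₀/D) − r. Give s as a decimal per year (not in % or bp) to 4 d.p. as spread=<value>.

d₁ = [ln(V₀/D) + (r + σ²/2)T] / (σ√T)
   = [ln(166.8990/70.1556) + (0.0217 + 0.5·0.3112²)·3.9797] / (0.3112·√3.9797)
   = [0.866673 + 0.279067] / 0.620819 = 1.845532
d₂ = d₁ − σ√T = 1.845532 − 0.620819 = 1.224713
N(d₁) = 0.967520,  N(d₂) = 0.889658,  e^(−rT) = 0.917264
E₀ = V₀·N(d₁) − D·e^(−rT)·N(d₂)
   = 166.8990·0.967520 − 70.1556·0.917264·0.889658 = 104.227488
B₀ = V₀ − E₀ = 166.8990 − 104.227488 = 62.671512
spread = −(1/T)·ln(B₀/D) − r = −(1/3.9797)·ln(62.671512/70.1556) − 0.0217 = 0.00664602

spread=0.0066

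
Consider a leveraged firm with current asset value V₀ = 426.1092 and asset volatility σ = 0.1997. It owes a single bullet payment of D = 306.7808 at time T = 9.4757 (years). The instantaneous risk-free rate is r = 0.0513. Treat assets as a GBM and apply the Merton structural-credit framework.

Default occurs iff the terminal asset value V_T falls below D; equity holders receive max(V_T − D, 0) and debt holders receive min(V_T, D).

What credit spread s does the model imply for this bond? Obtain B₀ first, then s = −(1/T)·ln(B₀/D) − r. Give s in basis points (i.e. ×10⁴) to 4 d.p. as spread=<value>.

d₁ = [ln(V₀/D) + (r + σ²/2)T] / (σ√T)
   = [ln(426.1092/306.7808) + (0.0513 + 0.5·0.1997²)·9.4757] / (0.1997·√9.4757)
   = [0.328562 + 0.675049] / 0.614729 = 1.632608
d₂ = d₁ − σ√T = 1.632608 − 0.614729 = 1.017879
N(d₁) = 0.948724,  N(d₂) = 0.845632,  e^(−rT) = 0.615018
E₀ = V₀·N(d₁) − D·e^(−rT)·N(d₂)
   = 426.1092·0.948724 − 306.7808·0.615018·0.845632 = 244.709814
B₀ = V₀ − E₀ = 426.1092 − 244.709814 = 181.399386
spread = −(1/T)·ln(B₀/D) − r = −(1/9.4757)·ln(181.399386/306.7808) − 0.0513 = 0.00415050
in basis points: 0.00415050 × 10⁴ = 41.5050 bp

spread=41.5050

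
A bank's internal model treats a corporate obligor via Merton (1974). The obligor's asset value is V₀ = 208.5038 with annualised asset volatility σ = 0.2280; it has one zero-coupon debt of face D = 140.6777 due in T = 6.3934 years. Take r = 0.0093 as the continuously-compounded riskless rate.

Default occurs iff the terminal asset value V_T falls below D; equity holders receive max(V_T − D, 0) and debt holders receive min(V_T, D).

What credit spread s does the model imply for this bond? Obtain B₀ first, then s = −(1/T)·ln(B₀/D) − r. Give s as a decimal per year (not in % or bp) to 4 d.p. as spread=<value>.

d₁ = [ln(V₀/D) + (r + σ²/2)T] / (σ√T)
   = [ln(208.5038/140.6777) + (0.0093 + 0.5·0.2280²)·6.3934] / (0.2280·√6.3934)
   = [0.393486 + 0.225636] / 0.576502 = 1.073928
d₂ = d₁ − σ√T = 1.073928 − 0.576502 = 0.497426
N(d₁) = 0.858573,  N(d₂) = 0.690556,  e^(−rT) = 0.942275
E₀ = V₀·N(d₁) − D·e^(−rT)·N(d₂)
   = 208.5038·0.858573 − 140.6777·0.942275·0.690556 = 87.477636
B₀ = V₀ − E₀ = 208.5038 − 87.477636 = 121.026164
spread = −(1/T)·ln(B₀/D) − r = −(1/6.3934)·ln(121.026164/140.6777) − 0.0093 = 0.01423438

spread=0.0142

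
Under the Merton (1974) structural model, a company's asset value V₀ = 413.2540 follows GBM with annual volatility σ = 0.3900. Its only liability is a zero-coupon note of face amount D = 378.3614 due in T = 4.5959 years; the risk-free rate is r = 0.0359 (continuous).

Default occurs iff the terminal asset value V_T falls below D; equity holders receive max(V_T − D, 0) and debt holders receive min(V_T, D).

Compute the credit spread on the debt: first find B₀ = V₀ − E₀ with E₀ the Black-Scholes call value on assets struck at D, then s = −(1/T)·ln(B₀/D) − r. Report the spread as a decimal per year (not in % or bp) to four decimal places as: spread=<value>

spread=0.0604

d₁ = [ln(V₀/D) + (r + σ²/2)T] / (σ√T)
   = [ln(413.2540/378.3614) + (0.0359 + 0.5·0.3900²)·4.5959] / (0.3900·√4.5959)
   = [0.088213 + 0.514511] / 0.836084 = 0.720889
d₂ = d₁ − σ√T = 0.720889 − 0.836084 = -0.115195
N(d₁) = 0.764511,  N(d₂) = 0.454145,  e^(−rT) = 0.847900
E₀ = V₀·N(d₁) − D·e^(−rT)·N(d₂)
   = 413.2540·0.764511 − 378.3614·0.847900·0.454145 = 170.241755
B₀ = V₀ − E₀ = 413.2540 − 170.241755 = 243.012245
spread = −(1/T)·ln(B₀/D) − r = −(1/4.5959)·ln(243.012245/378.3614) − 0.0359 = 0.06043325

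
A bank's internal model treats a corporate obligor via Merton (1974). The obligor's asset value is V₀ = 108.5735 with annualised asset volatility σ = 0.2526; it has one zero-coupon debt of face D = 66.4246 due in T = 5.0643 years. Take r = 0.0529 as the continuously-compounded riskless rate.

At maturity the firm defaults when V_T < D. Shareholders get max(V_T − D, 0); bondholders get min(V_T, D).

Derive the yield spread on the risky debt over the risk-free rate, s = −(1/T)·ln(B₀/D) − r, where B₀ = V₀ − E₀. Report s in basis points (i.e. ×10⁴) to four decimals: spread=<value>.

spread=68.4650

d₁ = [ln(V₀/D) + (r + σ²/2)T] / (σ√T)
   = [ln(108.5735/66.4246) + (0.0529 + 0.5·0.2526²)·5.0643] / (0.2526·√5.0643)
   = [0.491360 + 0.429470] / 0.568451 = 1.619893
d₂ = d₁ − σ√T = 1.619893 − 0.568451 = 1.051442
N(d₁) = 0.947372,  N(d₂) = 0.853472,  e^(−rT) = 0.764983
E₀ = V₀·N(d₁) − D·e^(−rT)·N(d₂)
   = 108.5735·0.947372 − 66.4246·0.764983·0.853472 = 59.491455
B₀ = V₀ − E₀ = 108.5735 − 59.491455 = 49.082045
spread = −(1/T)·ln(B₀/D) − r = −(1/5.0643)·ln(49.082045/66.4246) − 0.0529 = 0.00684650
in basis points: 0.00684650 × 10⁴ = 68.4650 bp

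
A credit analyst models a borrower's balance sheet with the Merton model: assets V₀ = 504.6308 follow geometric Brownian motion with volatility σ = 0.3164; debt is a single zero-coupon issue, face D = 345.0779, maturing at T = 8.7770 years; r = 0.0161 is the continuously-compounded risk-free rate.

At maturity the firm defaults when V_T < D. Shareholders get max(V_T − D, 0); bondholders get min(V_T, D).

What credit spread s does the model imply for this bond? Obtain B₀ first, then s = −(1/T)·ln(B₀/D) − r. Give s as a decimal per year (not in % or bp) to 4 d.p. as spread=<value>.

d₁ = [ln(V₀/D) + (r + σ²/2)T] / (σ√T)
   = [ln(504.6308/345.0779) + (0.0161 + 0.5·0.3164²)·8.7770] / (0.3164·√8.7770)
   = [0.380057 + 0.580638] / 0.937367 = 1.024887
d₂ = d₁ − σ√T = 1.024887 − 0.937367 = 0.087520
N(d₁) = 0.847292,  N(d₂) = 0.534871,  e^(−rT) = 0.868220
E₀ = V₀·N(d₁) − D·e^(−rT)·N(d₂)
   = 504.6308·0.847292 − 345.0779·0.868220·0.534871 = 267.320192
B₀ = V₀ − E₀ = 504.6308 − 267.320192 = 237.310608
spread = −(1/T)·ln(B₀/D) − r = −(1/8.7770)·ln(237.310608/345.0779) − 0.0161 = 0.02655698

spread=0.0266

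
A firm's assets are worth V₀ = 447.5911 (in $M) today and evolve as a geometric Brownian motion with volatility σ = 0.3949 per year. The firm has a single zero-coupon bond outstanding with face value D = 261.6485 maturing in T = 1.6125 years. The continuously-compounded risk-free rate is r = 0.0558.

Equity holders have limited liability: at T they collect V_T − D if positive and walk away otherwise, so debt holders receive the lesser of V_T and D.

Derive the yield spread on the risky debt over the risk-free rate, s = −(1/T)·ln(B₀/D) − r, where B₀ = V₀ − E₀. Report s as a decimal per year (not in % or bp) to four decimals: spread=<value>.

spread=0.0214

d₁ = [ln(V₀/D) + (r + σ²/2)T] / (σ√T)
   = [ln(447.5911/261.6485) + (0.0558 + 0.5·0.3949²)·1.6125] / (0.3949·√1.6125)
   = [0.536878 + 0.215709] / 0.501461 = 1.500789
d₂ = d₁ − σ√T = 1.500789 − 0.501461 = 0.999329
N(d₁) = 0.933295,  N(d₂) = 0.841182,  e^(−rT) = 0.913952
E₀ = V₀·N(d₁) − D·e^(−rT)·N(d₂)
   = 447.5911·0.933295 − 261.6485·0.913952·0.841182 = 216.579167
B₀ = V₀ − E₀ = 447.5911 − 216.579167 = 231.011933
spread = −(1/T)·ln(B₀/D) − r = −(1/1.6125)·ln(231.011933/261.6485) − 0.0558 = 0.02142954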